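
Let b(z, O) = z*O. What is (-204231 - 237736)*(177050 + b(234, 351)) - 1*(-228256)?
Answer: -114550546672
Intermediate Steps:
b(z, O) = O*z
(-204231 - 237736)*(177050 + b(234, 351)) - 1*(-228256) = (-204231 - 237736)*(177050 + 351*234) - 1*(-228256) = -441967*(177050 + 82134) + 228256 = -441967*259184 + 228256 = -114550774928 + 228256 = -114550546672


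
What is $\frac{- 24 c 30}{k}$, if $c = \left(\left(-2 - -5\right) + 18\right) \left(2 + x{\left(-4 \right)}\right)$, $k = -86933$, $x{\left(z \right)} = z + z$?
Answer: $- \frac{12960}{12419} \approx -1.0436$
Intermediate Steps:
$x{\left(z \right)} = 2 z$
$c = -126$ ($c = \left(\left(-2 - -5\right) + 18\right) \left(2 + 2 \left(-4\right)\right) = \left(\left(-2 + 5\right) + 18\right) \left(2 - 8\right) = \left(3 + 18\right) \left(-6\right) = 21 \left(-6\right) = -126$)
$\frac{- 24 c 30}{k} = \frac{\left(-24\right) \left(-126\right) 30}{-86933} = 3024 \cdot 30 \left(- \frac{1}{86933}\right) = 90720 \left(- \frac{1}{86933}\right) = - \frac{12960}{12419}$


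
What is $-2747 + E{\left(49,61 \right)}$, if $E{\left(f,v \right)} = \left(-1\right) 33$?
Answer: $-2780$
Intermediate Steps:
$E{\left(f,v \right)} = -33$
$-2747 + E{\left(49,61 \right)} = -2747 - 33 = -2780$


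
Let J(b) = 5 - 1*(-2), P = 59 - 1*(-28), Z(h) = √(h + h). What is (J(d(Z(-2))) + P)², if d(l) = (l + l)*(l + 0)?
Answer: 8836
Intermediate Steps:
Z(h) = √2*√h (Z(h) = √(2*h) = √2*√h)
P = 87 (P = 59 + 28 = 87)
d(l) = 2*l² (d(l) = (2*l)*l = 2*l²)
J(b) = 7 (J(b) = 5 + 2 = 7)
(J(d(Z(-2))) + P)² = (7 + 87)² = 94² = 8836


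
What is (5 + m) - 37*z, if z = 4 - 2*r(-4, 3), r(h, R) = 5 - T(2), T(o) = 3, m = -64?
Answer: -59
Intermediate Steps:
r(h, R) = 2 (r(h, R) = 5 - 1*3 = 5 - 3 = 2)
z = 0 (z = 4 - 2*2 = 4 - 4 = 0)
(5 + m) - 37*z = (5 - 64) - 37*0 = -59 + 0 = -59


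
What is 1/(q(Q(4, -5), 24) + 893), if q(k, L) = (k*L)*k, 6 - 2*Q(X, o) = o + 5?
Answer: 1/1109 ≈ 0.00090171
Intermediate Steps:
Q(X, o) = ½ - o/2 (Q(X, o) = 3 - (o + 5)/2 = 3 - (5 + o)/2 = 3 + (-5/2 - o/2) = ½ - o/2)
q(k, L) = L*k² (q(k, L) = (L*k)*k = L*k²)
1/(q(Q(4, -5), 24) + 893) = 1/(24*(½ - ½*(-5))² + 893) = 1/(24*(½ + 5/2)² + 893) = 1/(24*3² + 893) = 1/(24*9 + 893) = 1/(216 + 893) = 1/1109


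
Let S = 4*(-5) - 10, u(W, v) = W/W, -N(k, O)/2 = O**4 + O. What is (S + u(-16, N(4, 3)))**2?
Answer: 841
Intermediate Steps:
N(k, O) = -2*O - 2*O**4 (N(k, O) = -2*(O**4 + O) = -2*(O + O**4) = -2*O - 2*O**4)
u(W, v) = 1
S = -30 (S = -20 - 10 = -30)
(S + u(-16, N(4, 3)))**2 = (-30 + 1)**2 = (-29)**2 = 841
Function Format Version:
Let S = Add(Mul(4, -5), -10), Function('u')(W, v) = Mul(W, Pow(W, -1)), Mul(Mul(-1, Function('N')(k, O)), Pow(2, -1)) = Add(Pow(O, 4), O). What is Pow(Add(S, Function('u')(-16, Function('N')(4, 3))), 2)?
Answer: 841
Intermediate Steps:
Function('N')(k, O) = Add(Mul(-2, O), Mul(-2, Pow(O, 4))) (Function('N')(k, O) = Mul(-2, Add(Pow(O, 4), O)) = Mul(-2, Add(O, Pow(O, 4))) = Add(Mul(-2, O), Mul(-2, Pow(O, 4))))
Function('u')(W, v) = 1
S = -30 (S = Add(-20, -10) = -30)
Pow(Add(S, Function('u')(-16, Function('N')(4, 3))), 2) = Pow(Add(-30, 1), 2) = Pow(-29, 2) = 841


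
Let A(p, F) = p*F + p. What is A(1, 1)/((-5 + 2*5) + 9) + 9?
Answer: 64/7 ≈ 9.1429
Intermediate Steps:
A(p, F) = p + F*p (A(p, F) = F*p + p = p + F*p)
A(1, 1)/((-5 + 2*5) + 9) + 9 = (1*(1 + 1))/((-5 + 2*5) + 9) + 9 = (1*2)/((-5 + 10) + 9) + 9 = 2/(5 + 9) + 9 = 2/14 + 9 = (1/14)*2 + 9 = 1/7 + 9 = 64/7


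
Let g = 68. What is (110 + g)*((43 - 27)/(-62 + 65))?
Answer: 2848/3 ≈ 949.33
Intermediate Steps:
(110 + g)*((43 - 27)/(-62 + 65)) = (110 + 68)*((43 - 27)/(-62 + 65)) = 178*(16/3) = 2848/3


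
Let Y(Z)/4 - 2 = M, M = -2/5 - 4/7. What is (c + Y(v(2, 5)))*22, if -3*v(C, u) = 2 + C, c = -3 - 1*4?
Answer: -2222/35 ≈ -63.486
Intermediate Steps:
c = -7 (c = -3 - 4 = -7)
v(C, u) = -⅔ - C/3 (v(C, u) = -(2 + C)/3 = -⅔ - C/3)
M = -34/35 (M = -2*⅕ - 4*⅐ = -⅖ - 4/7 = -34/35 ≈ -0.97143)
Y(Z) = 144/35 (Y(Z) = 8 + 4*(-34/35) = 8 - 136/35 = 144/35)
(c + Y(v(2, 5)))*22 = (-7 + 144/35)*22 = -101/35*22 = -2222/35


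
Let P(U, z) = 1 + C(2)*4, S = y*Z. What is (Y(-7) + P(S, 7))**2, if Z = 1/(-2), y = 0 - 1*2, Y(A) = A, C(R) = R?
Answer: 4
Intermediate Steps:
y = -2 (y = 0 - 2 = -2)
Z = -1/2 ≈ -0.50000
S = 1 (S = -2*(-1/2) = 1)
P(U, z) = 9 (P(U, z) = 1 + 2*4 = 1 + 8 = 9)
(Y(-7) + P(S, 7))**2 = (-7 + 9)**2 = 2**2 = 4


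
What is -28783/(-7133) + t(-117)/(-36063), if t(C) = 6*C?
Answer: 115889855/28581931 ≈ 4.0547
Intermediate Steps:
-28783/(-7133) + t(-117)/(-36063) = -28783/(-7133) + (6*(-117))/(-36063) = -28783*(-1/7133) - 702*(-1/36063) = 28783/7133 + 78/4007 = 115889855/28581931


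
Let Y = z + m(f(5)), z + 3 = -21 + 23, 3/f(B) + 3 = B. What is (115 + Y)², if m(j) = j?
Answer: 53361/4 ≈ 13340.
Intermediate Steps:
f(B) = 3/(-3 + B)
z = -1 (z = -3 + (-21 + 23) = -3 + 2 = -1)
Y = ½ (Y = -1 + 3/(-3 + 5) = -1 + 3/2 = ½ ≈ 0.50000)
(115 + Y)² = (115 + ½)² = (231/2)² = 53361/4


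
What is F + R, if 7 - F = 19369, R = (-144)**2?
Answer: 1374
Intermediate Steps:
R = 20736
F = -19362 (F = 7 - 1*19369 = 7 - 19369 = -19362)
F + R = -19362 + 20736 = 1374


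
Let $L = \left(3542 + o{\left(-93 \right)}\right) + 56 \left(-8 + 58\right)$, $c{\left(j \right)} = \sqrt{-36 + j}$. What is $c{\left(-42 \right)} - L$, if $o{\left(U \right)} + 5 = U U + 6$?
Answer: $-14992 + i \sqrt{78} \approx -14992.0 + 8.8318 i$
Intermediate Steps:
$o{\left(U \right)} = 1 + U^{2}$ ($o{\left(U \right)} = -5 + \left(U U + 6\right) = -5 + \left(U^{2} + 6\right) = -5 + \left(6 + U^{2}\right) = 1 + U^{2}$)
$L = 14992$ ($L = \left(3542 + \left(1 + \left(-93\right)^{2}\right)\right) + 56 \left(-8 + 58\right) = \left(3542 + \left(1 + 8649\right)\right) + 56 \cdot 50 = \left(3542 + 8650\right) + 2800 = 12192 + 2800 = 14992$)
$c{\left(-42 \right)} - L = \sqrt{-36 - 42} - 14992 = \sqrt{-78} - 14992 = i \sqrt{78} - 14992 = -14992 + i \sqrt{78}$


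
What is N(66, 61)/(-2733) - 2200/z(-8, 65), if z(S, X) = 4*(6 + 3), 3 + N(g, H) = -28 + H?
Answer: -501140/8199 ≈ -61.122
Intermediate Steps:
N(g, H) = -31 + H (N(g, H) = -3 + (-28 + H) = -31 + H)
z(S, X) = 36 (z(S, X) = 4*9 = 36)
N(66, 61)/(-2733) - 2200/z(-8, 65) = (-31 + 61)/(-2733) - 2200/36 = 30*(-1/2733) - 2200*1/36 = -10/911 - 550/9 = -501140/8199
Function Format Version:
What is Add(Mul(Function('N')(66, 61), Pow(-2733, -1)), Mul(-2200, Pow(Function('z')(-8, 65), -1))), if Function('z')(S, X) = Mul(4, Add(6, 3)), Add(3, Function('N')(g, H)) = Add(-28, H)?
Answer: Rational(-501140, 8199) ≈ -61.122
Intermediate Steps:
Function('N')(g, H) = Add(-31, H) (Function('N')(g, H) = Add(-3, Add(-28, H)) = Add(-31, H))
Function('z')(S, X) = 36 (Function('z')(S, X) = Mul(4, 9) = 36)
Add(Mul(Function('N')(66, 61), Pow(-2733, -1)), Mul(-2200, Pow(Function('z')(-8, 65), -1))) = Add(Mul(Add(-31, 61), Pow(-2733, -1)), Mul(-2200, Pow(36, -1))) = Add(Mul(30, Rational(-1, 2733)), Mul(-2200, Rational(1, 36))) = Add(Rational(-10, 911), Rational(-550, 9)) = Rational(-501140, 8199)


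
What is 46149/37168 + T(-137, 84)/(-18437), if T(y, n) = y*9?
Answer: 896677257/685266416 ≈ 1.3085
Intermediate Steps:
T(y, n) = 9*y
46149/37168 + T(-137, 84)/(-18437) = 46149/37168 + (9*(-137))/(-18437) = 46149*(1/37168) - 1233*(-1/18437) = 46149/37168 + 1233/18437 = 896677257/685266416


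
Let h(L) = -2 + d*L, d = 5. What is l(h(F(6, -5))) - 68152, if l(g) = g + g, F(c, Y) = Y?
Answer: -68206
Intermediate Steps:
h(L) = -2 + 5*L
l(g) = 2*g
l(h(F(6, -5))) - 68152 = 2*(-2 + 5*(-5)) - 68152 = 2*(-2 - 25) - 68152 = 2*(-27) - 68152 = -54 - 68152 = -68206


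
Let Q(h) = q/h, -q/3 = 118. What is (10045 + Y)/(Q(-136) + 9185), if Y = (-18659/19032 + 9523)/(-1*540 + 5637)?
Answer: 2366904020267/2164472947026 ≈ 1.0935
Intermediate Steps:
q = -354 (q = -3*118 = -354)
Q(h) = -354/h
Y = 181223077/97006104 (Y = (-18659*1/19032 + 9523)/(-540 + 5637) = (-18659/19032 + 9523)/5097 = (181223077/19032)*(1/5097) = 181223077/97006104 ≈ 1.8682)
(10045 + Y)/(Q(-136) + 9185) = (10045 + 181223077/97006104)/(-354/(-136) + 9185) = 974607537757/(97006104*(-354*(-1/136) + 9185)) = 974607537757/(97006104*(177/68 + 9185)) = 974607537757/(97006104*(624757/68)) = (974607537757/97006104)*(68/624757) = 2366904020267/2164472947026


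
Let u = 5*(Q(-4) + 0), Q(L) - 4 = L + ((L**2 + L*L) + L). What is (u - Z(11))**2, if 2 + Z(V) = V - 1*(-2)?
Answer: 16641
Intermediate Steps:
Z(V) = V (Z(V) = -2 + (V - 1*(-2)) = -2 + (V + 2) = -2 + (2 + V) = V)
Q(L) = 4 + 2*L + 2*L**2 (Q(L) = 4 + (L + ((L**2 + L*L) + L)) = 4 + (L + ((L**2 + L**2) + L)) = 4 + (L + (2*L**2 + L)) = 4 + (L + (L + 2*L**2)) = 4 + (2*L + 2*L**2) = 4 + 2*L + 2*L**2)
u = 140 (u = 5*((4 + 2*(-4) + 2*(-4)**2) + 0) = 5*((4 - 8 + 2*16) + 0) = 5*((4 - 8 + 32) + 0) = 5*(28 + 0) = 5*28 = 140)
(u - Z(11))**2 = (140 - 1*11)**2 = (140 - 11)**2 = 129**2 = 16641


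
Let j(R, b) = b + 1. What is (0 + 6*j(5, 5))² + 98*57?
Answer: 6882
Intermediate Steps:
j(R, b) = 1 + b
(0 + 6*j(5, 5))² + 98*57 = (0 + 6*(1 + 5))² + 98*57 = (0 + 6*6)² + 5586 = (0 + 36)² + 5586 = 36² + 5586 = 1296 + 5586 = 6882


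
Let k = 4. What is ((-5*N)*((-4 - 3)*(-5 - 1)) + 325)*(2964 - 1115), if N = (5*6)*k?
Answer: -45993875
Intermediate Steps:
N = 120 (N = (5*6)*4 = 30*4 = 120)
((-5*N)*((-4 - 3)*(-5 - 1)) + 325)*(2964 - 1115) = ((-5*120)*((-4 - 3)*(-5 - 1)) + 325)*(2964 - 1115) = (-(-4200)*(-6) + 325)*1849 = (-600*42 + 325)*1849 = (-25200 + 325)*1849 = -24875*1849 = -45993875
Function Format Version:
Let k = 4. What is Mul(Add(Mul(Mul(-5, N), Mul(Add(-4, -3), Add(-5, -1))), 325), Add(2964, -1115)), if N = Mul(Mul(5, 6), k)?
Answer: -45993875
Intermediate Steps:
N = 120 (N = Mul(Mul(5, 6), 4) = Mul(30, 4) = 120)
Mul(Add(Mul(Mul(-5, N), Mul(Add(-4, -3), Add(-5, -1))), 325), Add(2964, -1115)) = Mul(Add(Mul(Mul(-5, 120), Mul(Add(-4, -3), Add(-5, -1))), 325), Add(2964, -1115)) = Mul(Add(Mul(-600, Mul(-7, -6)), 325), 1849) = Mul(Add(Mul(-600, 42), 325), 1849) = Mul(Add(-25200, 325), 1849) = Mul(-24875, 1849) = -45993875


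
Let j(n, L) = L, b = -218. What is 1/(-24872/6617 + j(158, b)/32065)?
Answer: -212174105/798963186 ≈ -0.26556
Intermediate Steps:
1/(-24872/6617 + j(158, b)/32065) = 1/(-24872/6617 - 218/32065) = 1/(-798963186/212174105) = -212174105/798963186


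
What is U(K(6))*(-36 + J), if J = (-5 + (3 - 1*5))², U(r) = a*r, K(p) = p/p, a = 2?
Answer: 26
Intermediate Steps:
K(p) = 1
U(r) = 2*r
J = 49 (J = (-5 + (3 - 5))² = (-5 - 2)² = (-7)² = 49)
U(K(6))*(-36 + J) = (2*1)*(-36 + 49) = 2*13 = 26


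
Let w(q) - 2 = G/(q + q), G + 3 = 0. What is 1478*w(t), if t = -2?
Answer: 8129/2 ≈ 4064.5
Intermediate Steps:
G = -3 (G = -3 + 0 = -3)
w(q) = 2 - 3/(2*q) (w(q) = 2 - 3/(q + q) = 2 - 3*1/(2*q) = 2 - 3/(2*q))
1478*w(t) = 1478*(2 - 3/2/(-2)) = 1478*(2 - 3/2*(-1/2)) = 1478*(2 + 3/4) = 1478*(11/4) = 8129/2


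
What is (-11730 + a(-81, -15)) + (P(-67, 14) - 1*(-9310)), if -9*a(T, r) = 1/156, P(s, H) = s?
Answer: -3491749/1404 ≈ -2487.0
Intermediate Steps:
a(T, r) = -1/1404 (a(T, r) = -⅑/156 = -⅑*1/156 = -1/1404)
(-11730 + a(-81, -15)) + (P(-67, 14) - 1*(-9310)) = (-11730 - 1/1404) + (-67 - 1*(-9310)) = -16468921/1404 + (-67 + 9310) = -16468921/1404 + 9243 = -3491749/1404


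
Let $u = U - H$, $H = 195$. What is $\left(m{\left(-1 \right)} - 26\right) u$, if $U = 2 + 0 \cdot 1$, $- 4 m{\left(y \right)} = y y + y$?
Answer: $5018$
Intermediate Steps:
$m{\left(y \right)} = - \frac{y}{4} - \frac{y^{2}}{4}$ ($m{\left(y \right)} = - \frac{y y + y}{4} = - \frac{y^{2} + y}{4} = - \frac{y + y^{2}}{4} = - \frac{y}{4} - \frac{y^{2}}{4}$)
$U = 2$ ($U = 2 + 0 = 2$)
$u = -193$ ($u = 2 - 195 = -193$)
$\left(m{\left(-1 \right)} - 26\right) u = \left(\left(- \frac{1}{4}\right) \left(-1\right) \left(1 - 1\right) - 26\right) \left(-193\right) = \left(\left(- \frac{1}{4}\right) \left(-1\right) 0 - 26\right) \left(-193\right) = \left(0 - 26\right) \left(-193\right) = \left(-26\right) \left(-193\right) = 5018$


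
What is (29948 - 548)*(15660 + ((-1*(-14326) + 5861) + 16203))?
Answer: 1530270000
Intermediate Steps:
(29948 - 548)*(15660 + ((-1*(-14326) + 5861) + 16203)) = 29400*(15660 + ((14326 + 5861) + 16203)) = 29400*(15660 + (20187 + 16203)) = 29400*(15660 + 36390) = 29400*52050 = 1530270000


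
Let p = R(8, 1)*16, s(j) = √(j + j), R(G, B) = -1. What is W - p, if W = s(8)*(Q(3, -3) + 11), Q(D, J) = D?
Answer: 72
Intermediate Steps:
s(j) = √2*√j (s(j) = √(2*j) = √2*√j)
p = -16 (p = -1*16 = -16)
W = 56 (W = (√2*√8)*(3 + 11) = (√2*(2*√2))*14 = 4*14 = 56)
W - p = 56 - 1*(-16) = 56 + 16 = 72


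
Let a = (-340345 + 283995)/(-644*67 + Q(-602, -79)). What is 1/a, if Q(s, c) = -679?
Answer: 6261/8050 ≈ 0.77776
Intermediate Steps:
a = 8050/6261 (a = (-340345 + 283995)/(-644*67 - 679) = -56350/(-43148 - 679) = -56350/(-43827) = -56350*(-1/43827) = 8050/6261 ≈ 1.2857)
1/a = 1/(8050/6261) = 6261/8050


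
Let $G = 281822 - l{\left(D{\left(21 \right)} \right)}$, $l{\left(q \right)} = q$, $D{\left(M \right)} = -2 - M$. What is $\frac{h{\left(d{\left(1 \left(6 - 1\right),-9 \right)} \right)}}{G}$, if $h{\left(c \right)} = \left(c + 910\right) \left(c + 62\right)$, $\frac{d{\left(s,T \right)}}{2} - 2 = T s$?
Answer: $- \frac{19776}{281845} \approx -0.070166$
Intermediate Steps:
$d{\left(s,T \right)} = 4 + 2 T s$
$G = 281845$ ($G = 281822 - \left(-2 - 21\right) = 281822 - -23 = 281822 + 23 = 281845$)
$h{\left(c \right)} = \left(62 + c\right) \left(910 + c\right)$ ($h{\left(c \right)} = \left(910 + c\right) \left(62 + c\right) = \left(62 + c\right) \left(910 + c\right)$)
$\frac{h{\left(d{\left(1 \left(6 - 1\right),-9 \right)} \right)}}{G} = \frac{56420 + \left(4 + 2 \left(-9\right) 1 \left(6 - 1\right)\right)^{2} + 972 \left(4 + 2 \left(-9\right) 1 \left(6 - 1\right)\right)}{281845} = \left(56420 + \left(4 + 2 \left(-9\right) 1 \cdot 5\right)^{2} + 972 \left(4 + 2 \left(-9\right) 1 \cdot 5\right)\right) \frac{1}{281845} = \left(56420 + \left(4 + 2 \left(-9\right) 5\right)^{2} + 972 \left(4 + 2 \left(-9\right) 5\right)\right) \frac{1}{281845} = \left(56420 + \left(4 - 90\right)^{2} + 972 \left(4 - 90\right)\right) \frac{1}{281845} = \left(56420 + \left(-86\right)^{2} + 972 \left(-86\right)\right) \frac{1}{281845} = \left(56420 + 7396 - 83592\right) \frac{1}{281845} = \left(-19776\right) \frac{1}{281845} = - \frac{19776}{281845}$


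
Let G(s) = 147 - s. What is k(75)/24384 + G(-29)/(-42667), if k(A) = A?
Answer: -363853/346797376 ≈ -0.0010492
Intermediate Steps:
k(75)/24384 + G(-29)/(-42667) = 75/24384 + (147 - 1*(-29))/(-42667) = 75*(1/24384) + (147 + 29)*(-1/42667) = 25/8128 + 176*(-1/42667) = 25/8128 - 176/42667 = -363853/346797376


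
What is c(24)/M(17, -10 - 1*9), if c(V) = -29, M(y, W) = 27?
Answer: -29/27 ≈ -1.0741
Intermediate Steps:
c(24)/M(17, -10 - 1*9) = -29/27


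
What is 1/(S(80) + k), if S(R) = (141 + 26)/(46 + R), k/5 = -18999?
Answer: -126/11969203 ≈ -1.0527e-5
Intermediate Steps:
k = -94995 (k = 5*(-18999) = -94995)
S(R) = 167/(46 + R)
1/(S(80) + k) = 1/(167/(46 + 80) - 94995) = 1/(167/126 - 94995) = 1/(-11969203/126) = -126/11969203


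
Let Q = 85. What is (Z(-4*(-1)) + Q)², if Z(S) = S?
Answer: 7921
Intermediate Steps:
(Z(-4*(-1)) + Q)² = (-4*(-1) + 85)² = (4 + 85)² = 89² = 7921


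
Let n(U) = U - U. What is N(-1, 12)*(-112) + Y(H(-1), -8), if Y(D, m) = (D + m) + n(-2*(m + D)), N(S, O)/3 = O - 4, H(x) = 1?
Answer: -2695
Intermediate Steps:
N(S, O) = -12 + 3*O (N(S, O) = 3*(O - 4) = 3*(-4 + O) = -12 + 3*O)
n(U) = 0
Y(D, m) = D + m (Y(D, m) = (D + m) + 0 = D + m)
N(-1, 12)*(-112) + Y(H(-1), -8) = (-12 + 3*12)*(-112) + (1 - 8) = (-12 + 36)*(-112) - 7 = 24*(-112) - 7 = -2688 - 7 = -2695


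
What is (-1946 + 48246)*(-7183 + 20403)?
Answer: 612086000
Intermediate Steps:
(-1946 + 48246)*(-7183 + 20403) = 46300*13220 = 612086000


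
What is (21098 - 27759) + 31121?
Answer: 24460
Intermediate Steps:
(21098 - 27759) + 31121 = -6661 + 31121 = 24460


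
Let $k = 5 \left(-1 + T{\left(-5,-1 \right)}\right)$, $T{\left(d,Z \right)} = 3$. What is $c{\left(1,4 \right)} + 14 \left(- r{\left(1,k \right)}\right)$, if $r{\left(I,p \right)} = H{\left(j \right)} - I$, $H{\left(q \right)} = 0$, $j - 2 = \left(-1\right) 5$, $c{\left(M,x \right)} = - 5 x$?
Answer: $-6$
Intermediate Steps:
$j = -3$ ($j = 2 - 5 = -3$)
$k = 10$ ($k = 5 \left(-1 + 3\right) = 5 \cdot 2 = 10$)
$r{\left(I,p \right)} = - I$ ($r{\left(I,p \right)} = 0 - I = - I$)
$c{\left(1,4 \right)} + 14 \left(- r{\left(1,k \right)}\right) = \left(-5\right) 4 + 14 \left(- \left(-1\right) 1\right) = -20 + 14 \left(\left(-1\right) \left(-1\right)\right) = -20 + 14 \cdot 1 = -20 + 14 = -6$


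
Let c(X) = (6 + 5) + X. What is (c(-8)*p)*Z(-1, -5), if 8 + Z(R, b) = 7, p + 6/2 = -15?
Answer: 54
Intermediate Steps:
p = -18 (p = -3 - 15 = -18)
Z(R, b) = -1 (Z(R, b) = -8 + 7 = -1)
c(X) = 11 + X
(c(-8)*p)*Z(-1, -5) = ((11 - 8)*(-18))*(-1) = (3*(-18))*(-1) = -54*(-1) = 54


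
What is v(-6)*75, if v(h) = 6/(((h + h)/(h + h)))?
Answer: 450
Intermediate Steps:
v(h) = 6 (v(h) = 6/(((2*h)/((2*h)))) = 6/(((2*h)*(1/(2*h)))) = 6/1 = 6*1 = 6)
v(-6)*75 = 6*75 = 450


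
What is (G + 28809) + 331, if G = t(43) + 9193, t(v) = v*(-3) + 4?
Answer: 38208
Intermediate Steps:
t(v) = 4 - 3*v (t(v) = -3*v + 4 = 4 - 3*v)
G = 9068 (G = (4 - 3*43) + 9193 = (4 - 129) + 9193 = -125 + 9193 = 9068)
(G + 28809) + 331 = (9068 + 28809) + 331 = 37877 + 331 = 38208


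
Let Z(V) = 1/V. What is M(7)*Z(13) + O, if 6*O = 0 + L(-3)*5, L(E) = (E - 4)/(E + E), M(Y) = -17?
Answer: -157/468 ≈ -0.33547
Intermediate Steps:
Z(V) = 1/V
L(E) = (-4 + E)/(2*E) (L(E) = (-4 + E)/((2*E)) = (-4 + E)*(1/(2*E)) = (-4 + E)/(2*E))
O = 35/36 (O = (0 + ((1/2)*(-4 - 3)/(-3))*5)/6 = (0 + ((1/2)*(-1/3)*(-7))*5)/6 = (0 + (7/6)*5)/6 = (0 + 35/6)/6 = (1/6)*(35/6) = 35/36 ≈ 0.97222)
M(7)*Z(13) + O = -17/13 + 35/36 = -157/468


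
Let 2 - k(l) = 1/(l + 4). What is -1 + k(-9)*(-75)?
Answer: -166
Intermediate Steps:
k(l) = 2 - 1/(4 + l) (k(l) = 2 - 1/(l + 4) = 2 - 1/(4 + l))
-1 + k(-9)*(-75) = -1 + ((7 + 2*(-9))/(4 - 9))*(-75) = -1 + ((7 - 18)/(-5))*(-75) = -1 - ⅕*(-11)*(-75) = -1 + (11/5)*(-75) = -1 - 165 = -166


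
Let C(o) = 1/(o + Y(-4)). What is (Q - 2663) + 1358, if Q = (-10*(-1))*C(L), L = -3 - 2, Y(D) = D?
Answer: -11755/9 ≈ -1306.1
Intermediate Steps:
L = -5
C(o) = 1/(-4 + o) (C(o) = 1/(o - 4) = 1/(-4 + o))
Q = -10/9 (Q = (-10*(-1))/(-4 - 5) = 10/(-9) = 10*(-1/9) = -10/9 ≈ -1.1111)
(Q - 2663) + 1358 = (-10/9 - 2663) + 1358 = -23977/9 + 1358 = -11755/9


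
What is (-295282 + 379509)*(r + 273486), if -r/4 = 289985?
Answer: -74663361058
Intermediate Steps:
r = -1159940 (r = -4*289985 = -1159940)
(-295282 + 379509)*(r + 273486) = (-295282 + 379509)*(-1159940 + 273486) = 84227*(-886454) = -74663361058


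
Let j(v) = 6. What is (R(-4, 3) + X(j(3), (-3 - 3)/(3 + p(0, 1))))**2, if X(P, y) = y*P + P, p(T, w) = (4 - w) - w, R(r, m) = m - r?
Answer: 841/25 ≈ 33.640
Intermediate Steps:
p(T, w) = 4 - 2*w
X(P, y) = P + P*y (X(P, y) = P*y + P = P + P*y)
(R(-4, 3) + X(j(3), (-3 - 3)/(3 + p(0, 1))))**2 = ((3 - 1*(-4)) + 6*(1 + (-3 - 3)/(3 + (4 - 2*1))))**2 = ((3 + 4) + 6*(1 - 6/(3 + (4 - 2))))**2 = (7 + 6*(1 - 6/(3 + 2)))**2 = (7 + 6*(1 - 6/5))**2 = (7 + 6*(-1/5))**2 = (7 - 6/5)**2 = (29/5)**2 = 841/25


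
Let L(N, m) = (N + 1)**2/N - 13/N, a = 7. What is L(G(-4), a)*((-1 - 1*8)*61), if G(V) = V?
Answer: -549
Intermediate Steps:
L(N, m) = -13/N + (1 + N)**2/N (L(N, m) = (1 + N)**2/N - 13/N = -13/N + (1 + N)**2/N)
L(G(-4), a)*((-1 - 1*8)*61) = ((-13 + (1 - 4)**2)/(-4))*((-1 - 1*8)*61) = (-(-13 + (-3)**2)/4)*((-1 - 8)*61) = (-(-13 + 9)/4)*(-9*61) = -1/4*(-4)*(-549) = 1*(-549) = -549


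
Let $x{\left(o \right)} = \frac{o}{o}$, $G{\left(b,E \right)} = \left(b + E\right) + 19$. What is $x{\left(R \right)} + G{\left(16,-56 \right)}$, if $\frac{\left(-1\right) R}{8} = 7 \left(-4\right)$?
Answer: $-20$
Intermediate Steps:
$R = 224$ ($R = - 8 \cdot 7 \left(-4\right) = \left(-8\right) \left(-28\right) = 224$)
$G{\left(b,E \right)} = 19 + E + b$ ($G{\left(b,E \right)} = \left(E + b\right) + 19 = 19 + E + b$)
$x{\left(o \right)} = 1$
$x{\left(R \right)} + G{\left(16,-56 \right)} = 1 + \left(19 - 56 + 16\right) = 1 - 21 = -20$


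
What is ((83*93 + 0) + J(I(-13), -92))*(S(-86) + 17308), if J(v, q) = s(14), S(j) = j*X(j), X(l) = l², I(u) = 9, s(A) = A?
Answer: -4784778284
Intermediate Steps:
S(j) = j³ (S(j) = j*j² = j³)
J(v, q) = 14
((83*93 + 0) + J(I(-13), -92))*(S(-86) + 17308) = ((83*93 + 0) + 14)*((-86)³ + 17308) = ((7719 + 0) + 14)*(-636056 + 17308) = (7719 + 14)*(-618748) = 7733*(-618748) = -4784778284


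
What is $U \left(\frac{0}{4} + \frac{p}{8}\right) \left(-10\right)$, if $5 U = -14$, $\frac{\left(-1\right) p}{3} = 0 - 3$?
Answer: $\frac{63}{2} \approx 31.5$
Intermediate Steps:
$p = 9$ ($p = - 3 \left(0 - 3\right) = \left(-3\right) \left(-3\right) = 9$)
$U = - \frac{14}{5}$ ($U = \frac{1}{5} \left(-14\right) = - \frac{14}{5} \approx -2.8$)
$U \left(\frac{0}{4} + \frac{p}{8}\right) \left(-10\right) = - \frac{14 \left(\frac{0}{4} + \frac{9}{8}\right)}{5} \left(-10\right) = - \frac{14 \left(0 \cdot \frac{1}{4} + 9 \cdot \frac{1}{8}\right)}{5} \left(-10\right) = - \frac{14 \left(0 + \frac{9}{8}\right)}{5} \left(-10\right) = \left(- \frac{14}{5}\right) \frac{9}{8} \left(-10\right) = \left(- \frac{63}{20}\right) \left(-10\right) = \frac{63}{2}$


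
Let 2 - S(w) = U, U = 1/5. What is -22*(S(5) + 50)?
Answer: -5698/5 ≈ -1139.6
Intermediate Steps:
U = ⅕ ≈ 0.20000
S(w) = 9/5 (S(w) = 2 - 1*⅕ = 2 - ⅕ = 9/5)
-22*(S(5) + 50) = -22*(9/5 + 50) = -22*259/5 = -5698/5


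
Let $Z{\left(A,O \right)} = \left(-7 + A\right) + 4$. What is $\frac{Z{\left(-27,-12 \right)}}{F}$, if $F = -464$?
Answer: $\frac{15}{232} \approx 0.064655$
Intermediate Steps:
$Z{\left(A,O \right)} = -3 + A$
$\frac{Z{\left(-27,-12 \right)}}{F} = \frac{-3 - 27}{-464} = \left(-30\right) \left(- \frac{1}{464}\right) = \frac{15}{232}$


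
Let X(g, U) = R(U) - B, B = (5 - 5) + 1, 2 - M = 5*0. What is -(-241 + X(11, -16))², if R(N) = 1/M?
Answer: -233289/4 ≈ -58322.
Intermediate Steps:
M = 2 (M = 2 - 5*0 = 2 - 1*0 = 2 + 0 = 2)
R(N) = ½ (R(N) = 1/2 = ½)
B = 1 (B = 0 + 1 = 1)
X(g, U) = -½ (X(g, U) = ½ - 1*1 = ½ - 1 = -½)
-(-241 + X(11, -16))² = -(-241 - ½)² = -(-483/2)² = -1*233289/4 = -233289/4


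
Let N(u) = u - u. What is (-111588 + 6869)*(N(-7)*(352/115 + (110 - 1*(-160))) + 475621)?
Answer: -49806555499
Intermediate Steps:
N(u) = 0
(-111588 + 6869)*(N(-7)*(352/115 + (110 - 1*(-160))) + 475621) = (-111588 + 6869)*(0*(352/115 + (110 - 1*(-160))) + 475621) = -104719*(0*(352*(1/115) + (110 + 160)) + 475621) = -104719*(0*(352/115 + 270) + 475621) = -104719*(0*(31402/115) + 475621) = -104719*(0 + 475621) = -104719*475621 = -49806555499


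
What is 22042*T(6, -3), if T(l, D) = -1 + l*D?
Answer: -418798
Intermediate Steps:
T(l, D) = -1 + D*l
22042*T(6, -3) = 22042*(-1 - 3*6) = 22042*(-1 - 18) = 22042*(-19) = -418798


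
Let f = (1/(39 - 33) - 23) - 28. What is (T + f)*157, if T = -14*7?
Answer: -140201/6 ≈ -23367.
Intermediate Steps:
f = -305/6 (f = (1/6 - 23) - 28 = -137/6 - 28 = -305/6 ≈ -50.833)
T = -98
(T + f)*157 = (-98 - 305/6)*157 = -893/6*157 = -140201/6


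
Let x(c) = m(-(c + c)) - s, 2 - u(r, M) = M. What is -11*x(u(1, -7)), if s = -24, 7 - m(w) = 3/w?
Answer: -2057/6 ≈ -342.83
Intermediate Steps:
m(w) = 7 - 3/w
u(r, M) = 2 - M
x(c) = 31 + 3/(2*c) (x(c) = (7 - 3*(-1/(c + c))) - 1*(-24) = (7 - 3*(-1/(2*c))) + 24 = (7 - (-3)/(2*c)) + 24 = (7 + 3/(2*c)) + 24 = 31 + 3/(2*c))
-11*x(u(1, -7)) = -11*(31 + 3/(2*(2 - 1*(-7)))) = -11*(31 + 3/(2*(2 + 7))) = -11*(31 + (3/2)/9) = -11*(31 + (3/2)*(1/9)) = -11*(31 + 1/6) = -11*187/6 = -2057/6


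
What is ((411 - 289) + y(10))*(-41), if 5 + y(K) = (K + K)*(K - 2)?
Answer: -11357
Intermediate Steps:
y(K) = -5 + 2*K*(-2 + K) (y(K) = -5 + (K + K)*(K - 2) = -5 + (2*K)*(-2 + K) = -5 + 2*K*(-2 + K))
((411 - 289) + y(10))*(-41) = ((411 - 289) + (-5 - 4*10 + 2*10²))*(-41) = (122 + (-5 - 40 + 2*100))*(-41) = (122 + (-5 - 40 + 200))*(-41) = (122 + 155)*(-41) = 277*(-41) = -11357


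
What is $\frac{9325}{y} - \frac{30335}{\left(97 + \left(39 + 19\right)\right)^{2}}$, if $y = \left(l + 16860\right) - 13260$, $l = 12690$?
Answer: $- \frac{10804961}{15654690} \approx -0.69021$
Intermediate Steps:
$y = 16290$ ($y = \left(12690 + 16860\right) - 13260 = 29550 - 13260 = 16290$)
$\frac{9325}{y} - \frac{30335}{\left(97 + \left(39 + 19\right)\right)^{2}} = \frac{9325}{16290} - \frac{30335}{\left(97 + \left(39 + 19\right)\right)^{2}} = 9325 \cdot \frac{1}{16290} - \frac{30335}{\left(97 + 58\right)^{2}} = \frac{1865}{3258} - \frac{30335}{155^{2}} = \frac{1865}{3258} - \frac{30335}{24025} = \frac{1865}{3258} - \frac{6067}{4805} = - \frac{10804961}{15654690}$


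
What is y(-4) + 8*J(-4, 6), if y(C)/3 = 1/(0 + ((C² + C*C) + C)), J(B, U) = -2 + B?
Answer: -1341/28 ≈ -47.893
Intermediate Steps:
y(C) = 3/(C + 2*C²) (y(C) = 3/(0 + ((C² + C*C) + C)) = 3/(0 + ((C² + C²) + C)) = 3/(0 + (2*C² + C)) = 3/(0 + (C + 2*C²)) = 3/(C + 2*C²))
y(-4) + 8*J(-4, 6) = 3/(-4*(1 + 2*(-4))) + 8*(-2 - 4) = 3*(-¼)/(1 - 8) + 8*(-6) = 3*(-¼)/(-7) - 48 = 3*(-¼)*(-⅐) - 48 = 3/28 - 48 = -1341/28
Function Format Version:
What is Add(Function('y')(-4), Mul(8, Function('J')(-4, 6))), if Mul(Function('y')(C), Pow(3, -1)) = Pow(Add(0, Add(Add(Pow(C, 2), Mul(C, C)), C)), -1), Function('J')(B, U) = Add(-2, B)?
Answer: Rational(-1341, 28) ≈ -47.893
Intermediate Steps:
Function('y')(C) = Mul(3, Pow(Add(C, Mul(2, Pow(C, 2))), -1)) (Function('y')(C) = Mul(3, Pow(Add(0, Add(Add(Pow(C, 2), Mul(C, C)), C)), -1)) = Mul(3, Pow(Add(0, Add(Add(Pow(C, 2), Pow(C, 2)), C)), -1)) = Mul(3, Pow(Add(0, Add(Mul(2, Pow(C, 2)), C)), -1)) = Mul(3, Pow(Add(0, Add(C, Mul(2, Pow(C, 2)))), -1)) = Mul(3, Pow(Add(C, Mul(2, Pow(C, 2))), -1)))
Add(Function('y')(-4), Mul(8, Function('J')(-4, 6))) = Add(Mul(3, Pow(-4, -1), Pow(Add(1, Mul(2, -4)), -1)), Mul(8, Add(-2, -4))) = Add(Mul(3, Rational(-1, 4), Pow(Add(1, -8), -1)), Mul(8, -6)) = Add(Mul(3, Rational(-1, 4), Pow(-7, -1)), -48) = Add(Mul(3, Rational(-1, 4), Rational(-1, 7)), -48) = Add(Rational(3, 28), -48) = Rational(-1341, 28)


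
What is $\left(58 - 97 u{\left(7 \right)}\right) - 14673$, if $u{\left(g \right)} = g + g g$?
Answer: $-20047$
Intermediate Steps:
$u{\left(g \right)} = g + g^{2}$
$\left(58 - 97 u{\left(7 \right)}\right) - 14673 = \left(58 - 97 \cdot 7 \left(1 + 7\right)\right) - 14673 = \left(58 - 97 \cdot 7 \cdot 8\right) - 14673 = \left(58 - 5432\right) - 14673 = -5374 - 14673 = -20047$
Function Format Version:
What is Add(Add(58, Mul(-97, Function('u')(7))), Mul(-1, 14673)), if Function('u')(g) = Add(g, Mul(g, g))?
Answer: -20047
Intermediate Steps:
Function('u')(g) = Add(g, Pow(g, 2))
Add(Add(58, Mul(-97, Function('u')(7))), Mul(-1, 14673)) = Add(Add(58, Mul(-97, Mul(7, Add(1, 7)))), Mul(-1, 14673)) = Add(Add(58, Mul(-97, Mul(7, 8))), -14673) = Add(Add(58, Mul(-97, 56)), -14673) = Add(Add(58, -5432), -14673) = Add(-5374, -14673) = -20047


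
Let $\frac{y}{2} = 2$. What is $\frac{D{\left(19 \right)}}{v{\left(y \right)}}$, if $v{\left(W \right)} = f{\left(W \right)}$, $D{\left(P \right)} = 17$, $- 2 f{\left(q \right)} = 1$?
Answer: $-34$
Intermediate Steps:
$y = 4$ ($y = 2 \cdot 2 = 4$)
$f{\left(q \right)} = - \frac{1}{2}$ ($f{\left(q \right)} = \left(- \frac{1}{2}\right) 1 = - \frac{1}{2}$)
$v{\left(W \right)} = - \frac{1}{2}$
$\frac{D{\left(19 \right)}}{v{\left(y \right)}} = \frac{17}{- \frac{1}{2}} = 17 \left(-2\right) = -34$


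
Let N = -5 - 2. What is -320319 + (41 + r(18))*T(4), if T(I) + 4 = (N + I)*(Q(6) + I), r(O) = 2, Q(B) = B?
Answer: -321781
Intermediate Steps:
N = -7
T(I) = -4 + (-7 + I)*(6 + I)
-320319 + (41 + r(18))*T(4) = -320319 + (41 + 2)*(-46 + 4² - 1*4) = -320319 + 43*(-46 + 16 - 4) = -320319 + 43*(-34) = -320319 - 1462 = -321781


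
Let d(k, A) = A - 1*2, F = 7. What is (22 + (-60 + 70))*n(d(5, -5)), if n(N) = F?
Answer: 224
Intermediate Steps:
d(k, A) = -2 + A (d(k, A) = A - 2 = -2 + A)
n(N) = 7
(22 + (-60 + 70))*n(d(5, -5)) = (22 + (-60 + 70))*7 = (22 + 10)*7 = 32*7 = 224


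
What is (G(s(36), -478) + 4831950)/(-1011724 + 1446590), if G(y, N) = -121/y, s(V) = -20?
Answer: 96639121/8697320 ≈ 11.111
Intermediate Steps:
(G(s(36), -478) + 4831950)/(-1011724 + 1446590) = (-121/(-20) + 4831950)/(-1011724 + 1446590) = (-121*(-1/20) + 4831950)/434866 = (121/20 + 4831950)*(1/434866) = (96639121/20)*(1/434866) = 96639121/8697320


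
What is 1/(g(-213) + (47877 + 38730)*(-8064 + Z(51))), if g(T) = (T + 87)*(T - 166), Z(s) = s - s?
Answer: -1/698351094 ≈ -1.4319e-9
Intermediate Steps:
Z(s) = 0
g(T) = (-166 + T)*(87 + T) (g(T) = (87 + T)*(-166 + T) = (-166 + T)*(87 + T))
1/(g(-213) + (47877 + 38730)*(-8064 + Z(51))) = 1/((-14442 + (-213)² - 79*(-213)) + (47877 + 38730)*(-8064 + 0)) = 1/((-14442 + 45369 + 16827) + 86607*(-8064)) = 1/(47754 - 698398848) = 1/(-698351094) = -1/698351094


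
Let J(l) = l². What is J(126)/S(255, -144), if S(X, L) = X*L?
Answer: -147/340 ≈ -0.43235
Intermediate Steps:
S(X, L) = L*X
J(126)/S(255, -144) = 126²/((-144*255)) = 15876/(-36720) = 15876*(-1/36720) = -147/340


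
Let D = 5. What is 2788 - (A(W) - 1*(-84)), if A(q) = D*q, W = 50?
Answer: 2454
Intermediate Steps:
A(q) = 5*q
2788 - (A(W) - 1*(-84)) = 2788 - (5*50 - 1*(-84)) = 2788 - (250 + 84) = 2788 - 1*334 = 2788 - 334 = 2454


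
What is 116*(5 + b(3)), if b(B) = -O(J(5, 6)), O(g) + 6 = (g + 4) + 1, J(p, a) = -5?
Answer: 1276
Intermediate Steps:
O(g) = -1 + g (O(g) = -6 + ((g + 4) + 1) = -6 + ((4 + g) + 1) = -6 + (5 + g) = -1 + g)
b(B) = 6 (b(B) = -(-1 - 5) = -1*(-6) = 6)
116*(5 + b(3)) = 116*(5 + 6) = 116*11 = 1276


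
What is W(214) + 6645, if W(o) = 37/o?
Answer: 1422067/214 ≈ 6645.2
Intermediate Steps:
W(214) + 6645 = 37/214 + 6645 = 1422067/214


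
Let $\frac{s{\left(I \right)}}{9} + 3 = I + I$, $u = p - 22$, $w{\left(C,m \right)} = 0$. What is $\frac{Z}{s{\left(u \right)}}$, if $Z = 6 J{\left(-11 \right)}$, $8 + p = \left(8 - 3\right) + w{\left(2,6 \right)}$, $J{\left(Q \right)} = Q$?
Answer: $\frac{22}{159} \approx 0.13836$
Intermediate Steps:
$p = -3$ ($p = -8 + \left(\left(8 - 3\right) + 0\right) = -8 + \left(5 + 0\right) = -8 + 5 = -3$)
$u = -25$ ($u = -3 - 22 = -25$)
$Z = -66$ ($Z = 6 \left(-11\right) = -66$)
$s{\left(I \right)} = -27 + 18 I$ ($s{\left(I \right)} = -27 + 9 \left(I + I\right) = -27 + 9 \cdot 2 I = -27 + 18 I$)
$\frac{Z}{s{\left(u \right)}} = - \frac{66}{-27 + 18 \left(-25\right)} = - \frac{66}{-27 - 450} = - \frac{66}{-477} = \left(-66\right) \left(- \frac{1}{477}\right) = \frac{22}{159}$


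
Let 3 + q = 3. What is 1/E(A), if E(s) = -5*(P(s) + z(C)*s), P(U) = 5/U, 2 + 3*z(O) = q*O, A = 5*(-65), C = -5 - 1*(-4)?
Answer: -39/42247 ≈ -0.00092314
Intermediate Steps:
q = 0 (q = -3 + 3 = 0)
C = -1 (C = -5 + 4 = -1)
A = -325
z(O) = -⅔ (z(O) = -⅔ + (0*O)/3 = -⅔ + (⅓)*0 = -⅔ + 0 = -⅔)
E(s) = -25/s + 10*s/3 (E(s) = -5*(5/s - 2*s/3) = -25/s + 10*s/3)
1/E(A) = 1/(-25/(-325) + (10/3)*(-325)) = 1/(-25*(-1/325) - 3250/3) = 1/(1/13 - 3250/3) = 1/(-42247/39) = -39/42247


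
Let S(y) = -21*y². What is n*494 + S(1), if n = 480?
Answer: 237099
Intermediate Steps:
n*494 + S(1) = 480*494 - 21*1² = 237120 - 21*1 = 237120 - 21 = 237099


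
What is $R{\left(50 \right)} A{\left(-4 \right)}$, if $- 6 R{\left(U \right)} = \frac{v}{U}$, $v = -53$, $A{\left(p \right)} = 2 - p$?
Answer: $\frac{53}{50} \approx 1.06$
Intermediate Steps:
$R{\left(U \right)} = \frac{53}{6 U}$ ($R{\left(U \right)} = - \frac{\left(-53\right) \frac{1}{U}}{6} = \frac{53}{6 U}$)
$R{\left(50 \right)} A{\left(-4 \right)} = \frac{53}{6 \cdot 50} \left(2 - -4\right) = \frac{53}{6} \cdot \frac{1}{50} \left(2 + 4\right) = \frac{53}{300} \cdot 6 = \frac{53}{50}$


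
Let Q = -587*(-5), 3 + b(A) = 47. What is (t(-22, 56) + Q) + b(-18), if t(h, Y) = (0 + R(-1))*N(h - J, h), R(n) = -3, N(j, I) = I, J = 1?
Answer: 3045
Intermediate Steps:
b(A) = 44 (b(A) = -3 + 47 = 44)
Q = 2935
t(h, Y) = -3*h (t(h, Y) = (0 - 3)*h = -3*h)
(t(-22, 56) + Q) + b(-18) = (-3*(-22) + 2935) + 44 = (66 + 2935) + 44 = 3001 + 44 = 3045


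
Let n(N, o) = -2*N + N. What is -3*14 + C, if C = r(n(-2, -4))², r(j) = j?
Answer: -38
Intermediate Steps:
n(N, o) = -N
C = 4 (C = (-1*(-2))² = 2² = 4)
-3*14 + C = -3*14 + 4 = -42 + 4 = -38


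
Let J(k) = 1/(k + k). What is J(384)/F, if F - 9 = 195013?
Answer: 1/149776896 ≈ 6.6766e-9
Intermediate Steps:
F = 195022 (F = 9 + 195013 = 195022)
J(k) = 1/(2*k)
J(384)/F = ((1/2)/384)/195022 = ((1/2)*(1/384))*(1/195022) = (1/768)*(1/195022) = 1/149776896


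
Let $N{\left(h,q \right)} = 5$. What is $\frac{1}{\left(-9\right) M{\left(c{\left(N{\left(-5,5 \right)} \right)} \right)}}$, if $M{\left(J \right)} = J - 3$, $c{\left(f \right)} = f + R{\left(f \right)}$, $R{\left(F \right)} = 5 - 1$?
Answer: $- \frac{1}{54} \approx -0.018519$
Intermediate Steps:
$R{\left(F \right)} = 4$ ($R{\left(F \right)} = 5 - 1 = 4$)
$c{\left(f \right)} = 4 + f$ ($c{\left(f \right)} = f + 4 = 4 + f$)
$M{\left(J \right)} = -3 + J$
$\frac{1}{\left(-9\right) M{\left(c{\left(N{\left(-5,5 \right)} \right)} \right)}} = \frac{1}{\left(-9\right) \left(-3 + \left(4 + 5\right)\right)} = \frac{1}{\left(-9\right) \left(-3 + 9\right)} = \frac{1}{\left(-9\right) 6} = \frac{1}{-54} = - \frac{1}{54}$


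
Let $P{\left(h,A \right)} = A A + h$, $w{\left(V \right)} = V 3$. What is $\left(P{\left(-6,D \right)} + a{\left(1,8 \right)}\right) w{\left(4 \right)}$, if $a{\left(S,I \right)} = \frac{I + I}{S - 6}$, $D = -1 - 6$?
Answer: $\frac{2388}{5} \approx 477.6$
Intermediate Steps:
$w{\left(V \right)} = 3 V$
$D = -7$ ($D = -1 - 6 = -7$)
$P{\left(h,A \right)} = h + A^{2}$ ($P{\left(h,A \right)} = A^{2} + h = h + A^{2}$)
$a{\left(S,I \right)} = \frac{2 I}{-6 + S}$
$\left(P{\left(-6,D \right)} + a{\left(1,8 \right)}\right) w{\left(4 \right)} = \left(\left(-6 + \left(-7\right)^{2}\right) + 2 \cdot 8 \frac{1}{-6 + 1}\right) 3 \cdot 4 = \left(\left(-6 + 49\right) + 2 \cdot 8 \frac{1}{-5}\right) 12 = \left(43 + 2 \cdot 8 \left(- \frac{1}{5}\right)\right) 12 = \left(43 - \frac{16}{5}\right) 12 = \frac{199}{5} \cdot 12 = \frac{2388}{5}$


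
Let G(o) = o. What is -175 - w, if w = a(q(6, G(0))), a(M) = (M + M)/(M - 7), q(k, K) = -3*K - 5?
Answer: -1055/6 ≈ -175.83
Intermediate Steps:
q(k, K) = -5 - 3*K
a(M) = 2*M/(-7 + M) (a(M) = (2*M)/(-7 + M) = 2*M/(-7 + M))
w = ⅚ (w = 2*(-5 - 3*0)/(-7 + (-5 - 3*0)) = 2*(-5 + 0)/(-7 + (-5 + 0)) = 2*(-5)/(-7 - 5) = 2*(-5)/(-12) = 2*(-5)*(-1/12) = ⅚ ≈ 0.83333)
-175 - w = -175 - 1*⅚ = -175 - ⅚ = -1055/6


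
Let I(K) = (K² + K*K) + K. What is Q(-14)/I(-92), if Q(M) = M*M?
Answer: 49/4209 ≈ 0.011642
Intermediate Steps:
I(K) = K + 2*K² (I(K) = (K² + K²) + K = 2*K² + K = K + 2*K²)
Q(M) = M²
Q(-14)/I(-92) = (-14)²/((-92*(1 + 2*(-92)))) = 196/((-92*(1 - 184))) = 196/((-92*(-183))) = 196/16836 = 196*(1/16836) = 49/4209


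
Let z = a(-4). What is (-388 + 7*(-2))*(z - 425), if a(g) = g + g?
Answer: 174066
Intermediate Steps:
a(g) = 2*g
z = -8 (z = 2*(-4) = -8)
(-388 + 7*(-2))*(z - 425) = (-388 + 7*(-2))*(-8 - 425) = (-388 - 14)*(-433) = -402*(-433) = 174066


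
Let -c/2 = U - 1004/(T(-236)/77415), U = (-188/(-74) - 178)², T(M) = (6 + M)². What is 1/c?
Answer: -3621005/212312172606 ≈ -1.7055e-5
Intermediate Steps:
U = 42146064/1369 (U = (-188*(-1/74) - 178)² = (94/37 - 178)² = (-6492/37)² = 42146064/1369 ≈ 30786.)
c = -212312172606/3621005 (c = -2*(42146064/1369 - 1004/((6 - 236)²/77415)) = -2*(42146064/1369 - 1004/((-230)²*(1/77415))) = -2*(42146064/1369 - 1004/(52900*(1/77415))) = -2*(42146064/1369 - 1004/10580/15483) = -2*(42146064/1369 - 1004*15483/10580) = -2*(42146064/1369 - 1*3886233/2645) = -2*(42146064/1369 - 3886233/2645) = -2*106156086303/3621005 = -212312172606/3621005 ≈ -58634.)
1/c = 1/(-212312172606/3621005) = -3621005/212312172606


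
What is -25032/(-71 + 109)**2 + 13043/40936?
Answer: -251468965/14777896 ≈ -17.017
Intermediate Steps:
-25032/(-71 + 109)**2 + 13043/40936 = -25032/(38**2) + 13043*(1/40936) = -25032/1444 + 13043/40936 = -25032*1/1444 + 13043/40936 = -6258/361 + 13043/40936 = -251468965/14777896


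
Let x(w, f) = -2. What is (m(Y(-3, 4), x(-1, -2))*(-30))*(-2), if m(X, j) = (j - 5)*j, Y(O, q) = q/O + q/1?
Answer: 840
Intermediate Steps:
Y(O, q) = q + q/O (Y(O, q) = q/O + q*1 = q/O + q = q + q/O)
m(X, j) = j*(-5 + j) (m(X, j) = (-5 + j)*j = j*(-5 + j))
(m(Y(-3, 4), x(-1, -2))*(-30))*(-2) = (-2*(-5 - 2)*(-30))*(-2) = (-2*(-7)*(-30))*(-2) = (14*(-30))*(-2) = -420*(-2) = 840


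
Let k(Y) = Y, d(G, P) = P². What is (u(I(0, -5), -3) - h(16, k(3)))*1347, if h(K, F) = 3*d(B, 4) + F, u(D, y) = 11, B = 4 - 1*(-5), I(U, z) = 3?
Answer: -53880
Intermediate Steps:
B = 9 (B = 4 + 5 = 9)
h(K, F) = 48 + F (h(K, F) = 3*4² + F = 3*16 + F = 48 + F)
(u(I(0, -5), -3) - h(16, k(3)))*1347 = (11 - (48 + 3))*1347 = (11 - 1*51)*1347 = (11 - 51)*1347 = -40*1347 = -53880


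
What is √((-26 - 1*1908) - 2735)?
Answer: I*√4669 ≈ 68.33*I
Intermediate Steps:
√((-26 - 1*1908) - 2735) = √((-26 - 1908) - 2735) = √(-1934 - 2735) = √(-4669) = I*√4669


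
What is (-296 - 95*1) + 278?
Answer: -113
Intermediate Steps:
(-296 - 95*1) + 278 = (-296 - 95) + 278 = -391 + 278 = -113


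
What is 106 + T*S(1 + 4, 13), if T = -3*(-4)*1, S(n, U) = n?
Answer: 166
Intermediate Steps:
T = 12 (T = 12*1 = 12)
106 + T*S(1 + 4, 13) = 106 + 12*(1 + 4) = 106 + 12*5 = 106 + 60 = 166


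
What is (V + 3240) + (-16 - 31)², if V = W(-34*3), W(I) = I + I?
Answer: 5245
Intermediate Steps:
W(I) = 2*I
V = -204 (V = 2*(-34*3) = 2*(-102) = -204)
(V + 3240) + (-16 - 31)² = (-204 + 3240) + (-16 - 31)² = 3036 + (-47)² = 3036 + 2209 = 5245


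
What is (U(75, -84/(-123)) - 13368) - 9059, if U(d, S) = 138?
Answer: -22289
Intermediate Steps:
(U(75, -84/(-123)) - 13368) - 9059 = (138 - 13368) - 9059 = -13230 - 9059 = -22289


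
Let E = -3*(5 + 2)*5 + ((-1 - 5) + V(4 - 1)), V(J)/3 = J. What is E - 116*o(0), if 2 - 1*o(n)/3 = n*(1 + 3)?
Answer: -798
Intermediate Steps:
V(J) = 3*J
o(n) = 6 - 12*n (o(n) = 6 - 3*n*(1 + 3) = 6 - 3*n*4 = 6 - 12*n)
E = -102 (E = -3*(5 + 2)*5 + ((-1 - 5) + 3*(4 - 1)) = -21*5 + (-6 + 3*3) = -3*35 + (-6 + 9) = -105 + 3 = -102)
E - 116*o(0) = -102 - 116*(6 - 12*0) = -102 - 116*(6 + 0) = -102 - 116*6 = -102 - 696 = -798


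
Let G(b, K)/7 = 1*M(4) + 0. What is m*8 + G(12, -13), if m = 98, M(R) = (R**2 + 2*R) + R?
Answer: 980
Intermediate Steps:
M(R) = R**2 + 3*R
G(b, K) = 196 (G(b, K) = 7*(1*(4*(3 + 4)) + 0) = 7*(1*(4*7) + 0) = 7*(1*28 + 0) = 7*(28 + 0) = 7*28 = 196)
m*8 + G(12, -13) = 98*8 + 196 = 784 + 196 = 980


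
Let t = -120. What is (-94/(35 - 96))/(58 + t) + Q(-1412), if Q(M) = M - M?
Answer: -47/1891 ≈ -0.024855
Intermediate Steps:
Q(M) = 0
(-94/(35 - 96))/(58 + t) + Q(-1412) = (-94/(35 - 96))/(58 - 120) + 0 = (-94/(-61))/(-62) + 0 = -1/61*(-94)*(-1/62) + 0 = (94/61)*(-1/62) + 0 = -47/1891 + 0 = -47/1891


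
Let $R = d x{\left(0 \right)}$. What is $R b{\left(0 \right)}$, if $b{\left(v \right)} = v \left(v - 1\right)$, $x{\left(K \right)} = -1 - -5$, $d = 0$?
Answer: $0$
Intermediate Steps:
$x{\left(K \right)} = 4$ ($x{\left(K \right)} = -1 + 5 = 4$)
$b{\left(v \right)} = v \left(-1 + v\right)$
$R = 0$ ($R = 0 \cdot 4 = 0$)
$R b{\left(0 \right)} = 0 \cdot 0 \left(-1 + 0\right) = 0 \cdot 0 \left(-1\right) = 0 \cdot 0 = 0$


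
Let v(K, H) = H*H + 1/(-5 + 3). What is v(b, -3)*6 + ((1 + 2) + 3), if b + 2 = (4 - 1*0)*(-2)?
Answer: 57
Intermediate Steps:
b = -10 (b = -2 + (4 - 1*0)*(-2) = -2 + (4 + 0)*(-2) = -2 + 4*(-2) = -2 - 8 = -10)
v(K, H) = -1/2 + H**2 (v(K, H) = H**2 + 1/(-2) = H**2 - 1/2 = -1/2 + H**2)
v(b, -3)*6 + ((1 + 2) + 3) = (-1/2 + (-3)**2)*6 + ((1 + 2) + 3) = (-1/2 + 9)*6 + (3 + 3) = (17/2)*6 + 6 = 51 + 6 = 57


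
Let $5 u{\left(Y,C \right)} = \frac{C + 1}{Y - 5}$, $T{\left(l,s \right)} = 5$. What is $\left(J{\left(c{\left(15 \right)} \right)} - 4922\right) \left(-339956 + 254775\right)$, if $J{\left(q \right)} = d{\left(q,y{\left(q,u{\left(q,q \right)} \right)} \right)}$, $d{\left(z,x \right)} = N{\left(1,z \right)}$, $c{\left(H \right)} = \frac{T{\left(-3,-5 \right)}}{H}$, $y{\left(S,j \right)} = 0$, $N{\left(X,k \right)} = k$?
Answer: $\frac{1257697465}{3} \approx 4.1923 \cdot 10^{8}$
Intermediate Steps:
$u{\left(Y,C \right)} = \frac{1 + C}{5 \left(-5 + Y\right)}$ ($u{\left(Y,C \right)} = \frac{\left(C + 1\right) \frac{1}{Y - 5}}{5} = \frac{\left(1 + C\right) \frac{1}{-5 + Y}}{5} = \frac{\frac{1}{-5 + Y} \left(1 + C\right)}{5} = \frac{1 + C}{5 \left(-5 + Y\right)}$)
$c{\left(H \right)} = \frac{5}{H}$
$d{\left(z,x \right)} = z$
$J{\left(q \right)} = q$
$\left(J{\left(c{\left(15 \right)} \right)} - 4922\right) \left(-339956 + 254775\right) = \left(\frac{5}{15} - 4922\right) \left(-339956 + 254775\right) = \left(5 \cdot \frac{1}{15} - 4922\right) \left(-85181\right) = \left(\frac{1}{3} - 4922\right) \left(-85181\right) = \left(- \frac{14765}{3}\right) \left(-85181\right) = \frac{1257697465}{3}$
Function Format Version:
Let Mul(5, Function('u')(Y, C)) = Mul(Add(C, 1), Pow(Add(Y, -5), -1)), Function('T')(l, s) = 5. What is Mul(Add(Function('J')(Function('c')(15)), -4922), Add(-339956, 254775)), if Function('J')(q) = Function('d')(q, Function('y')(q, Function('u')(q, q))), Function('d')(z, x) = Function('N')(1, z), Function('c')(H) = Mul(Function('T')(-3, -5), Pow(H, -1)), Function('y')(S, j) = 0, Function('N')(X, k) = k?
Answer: Rational(1257697465, 3) ≈ 4.1923e+8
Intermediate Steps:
Function('u')(Y, C) = Mul(Rational(1, 5), Pow(Add(-5, Y), -1), Add(1, C)) (Function('u')(Y, C) = Mul(Rational(1, 5), Mul(Add(C, 1), Pow(Add(Y, -5), -1))) = Mul(Rational(1, 5), Mul(Add(1, C), Pow(Add(-5, Y), -1))) = Mul(Rational(1, 5), Mul(Pow(Add(-5, Y), -1), Add(1, C))) = Mul(Rational(1, 5), Pow(Add(-5, Y), -1), Add(1, C)))
Function('c')(H) = Mul(5, Pow(H, -1))
Function('d')(z, x) = z
Function('J')(q) = q
Mul(Add(Function('J')(Function('c')(15)), -4922), Add(-339956, 254775)) = Mul(Add(Mul(5, Pow(15, -1)), -4922), Add(-339956, 254775)) = Mul(Add(Mul(5, Rational(1, 15)), -4922), -85181) = Mul(Add(Rational(1, 3), -4922), -85181) = Mul(Rational(-14765, 3), -85181) = Rational(1257697465, 3)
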